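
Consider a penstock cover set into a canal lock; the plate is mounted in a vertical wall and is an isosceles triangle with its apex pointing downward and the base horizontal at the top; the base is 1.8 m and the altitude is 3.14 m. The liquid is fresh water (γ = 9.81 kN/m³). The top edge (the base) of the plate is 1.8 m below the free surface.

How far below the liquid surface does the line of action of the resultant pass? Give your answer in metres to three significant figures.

h_p = 3.04 m

γ = 9.81 kN/m³.
With the apex down, the centroid sits h/3 = 3.14/3 = 1.04667 m below the base (the top edge), so the centroid depth is h_c = 1.8 + 1.04667 = 2.84667 m.
A = ½ × 1.8 × 3.14 = 2.826 m².
Resultant F = γ·h_c·A = 9.81 × 2.84667 × 2.826 = 78.9184 kN.
I_c = b·h³/36 = 1.8 × 3.14³/36 = 1.54796 m⁴.
Centre of pressure: y_p = y_c + I_c/(y_c·A) = 2.84667 + 1.54796/(2.84667 × 2.826) = 2.84667 + 0.19242 = 3.03909 m along the plane.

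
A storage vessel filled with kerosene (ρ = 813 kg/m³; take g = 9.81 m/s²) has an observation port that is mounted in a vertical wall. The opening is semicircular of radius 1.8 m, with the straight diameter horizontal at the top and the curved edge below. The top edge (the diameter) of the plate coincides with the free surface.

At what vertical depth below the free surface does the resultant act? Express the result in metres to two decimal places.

γ = ρg = 813 × 9.81 / 1000 = 7.97553 kN/m³.
The centroid of a semicircle lies 4r/(3π) = 0.763944 m from the diameter, here below the top edge, so the centroid depth is h_c = 0.763944 m.
A = πr²/2 = π × 1.8²/2 = 5.08938 m².
Resultant F = γ·h_c·A = 7.97553 × 0.763944 × 5.08938 = 31.0089 kN.
I_c = (π/8 − 8/(9π))·r⁴ = 0.109757 × 1.8⁴ = 1.15219 m⁴.
Centre of pressure: y_p = y_c + I_c/(y_c·A) = 0.763944 + 1.15219/(0.763944 × 5.08938) = 0.763944 + 0.296345 = 1.06029 m along the plane.

h_p = 1.06 m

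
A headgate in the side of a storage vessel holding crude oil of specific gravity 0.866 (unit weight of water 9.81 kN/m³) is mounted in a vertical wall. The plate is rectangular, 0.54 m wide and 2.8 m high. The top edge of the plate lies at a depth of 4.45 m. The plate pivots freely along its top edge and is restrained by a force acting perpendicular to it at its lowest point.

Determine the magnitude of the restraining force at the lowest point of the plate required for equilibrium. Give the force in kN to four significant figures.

P ≈ 40.57 kN

γ = 0.866 × 9.81 = 8.49546 kN/m³.
The centroid lies 2.8/2 = 1.4 m below the top edge, so the centroid depth is h_c = 4.45 + 1.4 = 5.85 m.
A = 0.54 × 2.8 = 1.512 m².
Resultant F = γ·h_c·A = 8.49546 × 5.85 × 1.512 = 75.144 kN.
I_c = b·h³/12 = 0.54 × 2.8³/12 = 0.98784 m⁴.
Centre of pressure: y_p = y_c + I_c/(y_c·A) = 5.85 + 0.98784/(5.85 × 1.512) = 5.85 + 0.111681 = 5.96168 m along the plane.
The resultant acts 1.4 + 0.111681 = 1.51168 m (along the plate) below the hinge at the top edge, so the moment about the hinge is M = F × 1.51168 = 75.144 × 1.51168 = 113.594 kN·m.
A normal force at the bottom, 2.8 m from the hinge, must supply this moment: P = 113.594/2.8 = 40.5693 kN.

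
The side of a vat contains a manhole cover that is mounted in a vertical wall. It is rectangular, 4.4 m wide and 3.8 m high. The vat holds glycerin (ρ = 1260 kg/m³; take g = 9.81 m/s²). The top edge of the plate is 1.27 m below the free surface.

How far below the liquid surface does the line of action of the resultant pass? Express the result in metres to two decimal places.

h_p = 3.55 m

γ = ρg = 1260 × 9.81 / 1000 = 12.3606 kN/m³.
The centroid lies 3.8/2 = 1.9 m below the top edge, so the centroid depth is h_c = 1.27 + 1.9 = 3.17 m.
A = 4.4 × 3.8 = 16.72 m².
Resultant F = γ·h_c·A = 12.3606 × 3.17 × 16.72 = 655.141 kN.
I_c = b·h³/12 = 4.4 × 3.8³/12 = 20.1197 m⁴.
Centre of pressure: y_p = y_c + I_c/(y_c·A) = 3.17 + 20.1197/(3.17 × 16.72) = 3.17 + 0.3796 = 3.5496 m along the plane.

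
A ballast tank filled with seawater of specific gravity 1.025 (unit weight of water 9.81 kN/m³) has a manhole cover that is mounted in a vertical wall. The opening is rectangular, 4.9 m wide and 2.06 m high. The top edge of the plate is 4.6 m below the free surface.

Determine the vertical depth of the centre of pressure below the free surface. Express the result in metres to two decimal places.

h_p = 5.69 m

γ = 1.025 × 9.81 = 10.05525 kN/m³.
The centroid lies 2.06/2 = 1.03 m below the top edge, so the centroid depth is h_c = 4.6 + 1.03 = 5.63 m.
A = 4.9 × 2.06 = 10.094 m².
Resultant F = γ·h_c·A = 10.05525 × 5.63 × 10.094 = 571.432 kN.
I_c = b·h³/12 = 4.9 × 2.06³/12 = 3.56957 m⁴.
Centre of pressure: y_p = y_c + I_c/(y_c·A) = 5.63 + 3.56957/(5.63 × 10.094) = 5.63 + 0.0628122 = 5.69281 m along the plane.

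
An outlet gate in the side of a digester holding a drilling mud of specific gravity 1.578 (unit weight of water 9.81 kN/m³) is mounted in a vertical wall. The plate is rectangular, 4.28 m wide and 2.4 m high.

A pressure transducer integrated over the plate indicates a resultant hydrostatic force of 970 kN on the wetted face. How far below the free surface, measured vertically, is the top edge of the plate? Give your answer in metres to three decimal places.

γ = 1.578 × 9.81 = 15.48018 kN/m³.
A = 4.28 × 2.4 = 10.272 m².
From F = γ·h_c·A, the centroid depth is h_c = 970/(15.48018 × 10.272) = 6.10015 m.
The centroid lies 2.4/2 = 1.2 m below the top edge, so the top edge sits at h_top = 6.10015 − 1.2 = 4.90015 m below the surface.

d_top ≈ 4.900 m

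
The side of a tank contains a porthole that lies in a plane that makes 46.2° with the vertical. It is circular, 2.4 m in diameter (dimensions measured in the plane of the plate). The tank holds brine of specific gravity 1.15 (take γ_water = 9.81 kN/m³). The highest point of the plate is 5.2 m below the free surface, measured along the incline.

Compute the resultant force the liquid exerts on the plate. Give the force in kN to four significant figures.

F ≈ 226.1 kN

γ = 1.15 × 9.81 = 11.2815 kN/m³.
The plate makes 46.2° with the vertical, i.e. θ = 90° − 46.2° = 43.8° to the horizontal. Measuring y along the incline from the free-surface line, vertical depth h = y·sinθ with sinθ = 0.692143.
The centroid is at the centre, 1.2 m below the top of the plate, so y_c = 5.2 + 1.2 = 6.4 m and h_c = 6.4 × 0.692143 = 4.42972 m.
A = π(1.2)² = 4.52389 m².
Resultant F = γ·h_c·A = 11.2815 × 4.42972 × 4.52389 = 226.076 kN.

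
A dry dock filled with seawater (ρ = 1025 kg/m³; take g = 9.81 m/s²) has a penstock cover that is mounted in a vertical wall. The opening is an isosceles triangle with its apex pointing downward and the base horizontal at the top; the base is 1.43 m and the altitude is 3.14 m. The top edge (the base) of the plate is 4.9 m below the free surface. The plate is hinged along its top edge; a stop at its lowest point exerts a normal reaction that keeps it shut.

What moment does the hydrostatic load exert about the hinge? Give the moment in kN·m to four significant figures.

γ = ρg = 1025 × 9.81 / 1000 = 10.05525 kN/m³.
With the apex down, the centroid sits h/3 = 3.14/3 = 1.04667 m below the base (the top edge), so the centroid depth is h_c = 4.9 + 1.04667 = 5.94667 m.
A = ½ × 1.43 × 3.14 = 2.2451 m².
Resultant F = γ·h_c·A = 10.05525 × 5.94667 × 2.2451 = 134.246 kN.
I_c = b·h³/36 = 1.43 × 3.14³/36 = 1.22977 m⁴.
Centre of pressure: y_p = y_c + I_c/(y_c·A) = 5.94667 + 1.22977/(5.94667 × 2.2451) = 5.94667 + 0.0921116 = 6.03878 m along the plane.
The resultant acts 1.04667 + 0.0921116 = 1.13878 m (along the plate) below the hinge at the top edge, so the moment about the hinge is M = F × 1.13878 = 134.246 × 1.13878 = 152.877 kN·m.

M ≈ 152.9 kN·m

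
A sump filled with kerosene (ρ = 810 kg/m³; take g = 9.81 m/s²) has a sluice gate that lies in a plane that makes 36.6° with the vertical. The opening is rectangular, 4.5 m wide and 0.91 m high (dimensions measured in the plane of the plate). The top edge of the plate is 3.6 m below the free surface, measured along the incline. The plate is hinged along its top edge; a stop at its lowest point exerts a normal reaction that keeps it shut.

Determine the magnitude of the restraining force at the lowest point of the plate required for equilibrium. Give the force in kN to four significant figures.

γ = ρg = 810 × 9.81 / 1000 = 7.9461 kN/m³.
The plate makes 36.6° with the vertical, i.e. θ = 90° − 36.6° = 53.4° to the horizontal. Measuring y along the incline from the free-surface line, vertical depth h = y·sinθ with sinθ = 0.802817.
The centroid lies 0.91/2 = 0.455 m below the top edge, so y_c = 3.6 + 0.455 = 4.055 m and h_c = 4.055 × 0.802817 = 3.25542 m.
A = 4.5 × 0.91 = 4.095 m².
Resultant F = γ·h_c·A = 7.9461 × 3.25542 × 4.095 = 105.929 kN.
I_c = b·h³/12 = 4.5 × 0.91³/12 = 0.282589 m⁴.
Centre of pressure: y_p = y_c + I_c/(y_c·A) = 4.055 + 0.282589/(4.055 × 4.095) = 4.055 + 0.0170181 = 4.07202 m along the plane.
The resultant acts 0.455 + 0.0170181 = 0.472018 m (along the plate) below the hinge at the top edge, so the moment about the hinge is M = F × 0.472018 = 105.929 × 0.472018 = 50.0004 kN·m.
A normal force at the bottom, 0.91 m from the hinge, must supply this moment: P = 50.0004/0.91 = 54.9455 kN.

P ≈ 54.95 kN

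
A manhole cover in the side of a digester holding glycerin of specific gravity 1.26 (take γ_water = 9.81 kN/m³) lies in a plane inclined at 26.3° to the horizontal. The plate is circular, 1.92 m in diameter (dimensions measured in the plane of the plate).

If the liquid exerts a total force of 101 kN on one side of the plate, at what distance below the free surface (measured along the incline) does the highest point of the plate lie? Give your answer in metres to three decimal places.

y_top ≈ 5.410 m

γ = 1.26 × 9.81 = 12.3606 kN/m³.
A = π(0.96)² = 2.89529 m².
From F = γ·h_c·A, the centroid depth is h_c = 101/(12.3606 × 2.89529) = 2.82221 m.
Let θ = 26.3° be the plate's angle to the horizontal; measure y along the incline from where the plane meets the free surface. Vertical depth h = y·sinθ with sinθ = 0.443071.
Along the incline, y_c = h_c/sinθ = 2.82221/0.443071 = 6.36966 m.
The centroid is at the centre, 0.96 m below the top of the plate, so the highest point sits at y_top = 6.36966 − 0.96 = 5.40966 m along the incline.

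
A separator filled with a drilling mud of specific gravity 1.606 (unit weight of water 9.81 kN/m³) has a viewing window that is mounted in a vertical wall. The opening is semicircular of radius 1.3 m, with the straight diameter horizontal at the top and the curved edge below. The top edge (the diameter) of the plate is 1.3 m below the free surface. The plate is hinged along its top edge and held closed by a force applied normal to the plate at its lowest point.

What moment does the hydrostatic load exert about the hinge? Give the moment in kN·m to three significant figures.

γ = 1.606 × 9.81 = 15.75486 kN/m³.
The centroid of a semicircle lies 4r/(3π) = 0.551737 m from the diameter, here below the top edge, so the centroid depth is h_c = 1.3 + 0.551737 = 1.85174 m.
A = πr²/2 = π × 1.3²/2 = 2.65465 m².
Resultant F = γ·h_c·A = 15.75486 × 1.85174 × 2.65465 = 77.4465 kN.
I_c = (π/8 − 8/(9π))·r⁴ = 0.109757 × 1.3⁴ = 0.313477 m⁴.
Centre of pressure: y_p = y_c + I_c/(y_c·A) = 1.85174 + 0.313477/(1.85174 × 2.65465) = 1.85174 + 0.0637703 = 1.91551 m along the plane.
The resultant acts 0.551737 + 0.0637703 = 0.615507 m (along the plate) below the hinge at the top edge, so the moment about the hinge is M = F × 0.615507 = 77.4465 × 0.615507 = 47.6689 kN·m.

M ≈ 47.7 kN·m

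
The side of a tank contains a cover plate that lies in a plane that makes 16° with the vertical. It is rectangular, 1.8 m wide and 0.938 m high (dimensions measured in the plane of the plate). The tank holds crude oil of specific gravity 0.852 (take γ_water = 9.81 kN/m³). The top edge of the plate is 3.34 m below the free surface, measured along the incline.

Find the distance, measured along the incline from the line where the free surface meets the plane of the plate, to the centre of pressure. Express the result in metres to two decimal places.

γ = 0.852 × 9.81 = 8.35812 kN/m³.
The plate makes 16° with the vertical, i.e. θ = 90° − 16° = 74° to the horizontal. Measuring y along the incline from the free-surface line, vertical depth h = y·sinθ with sinθ = 0.961262.
The centroid lies 0.938/2 = 0.469 m below the top edge, so y_c = 3.34 + 0.469 = 3.809 m and h_c = 3.809 × 0.961262 = 3.66145 m.
A = 1.8 × 0.938 = 1.6884 m².
Resultant F = γ·h_c·A = 8.35812 × 3.66145 × 1.6884 = 51.6698 kN.
I_c = b·h³/12 = 1.8 × 0.938³/12 = 0.123794 m⁴.
Centre of pressure: y_p = y_c + I_c/(y_c·A) = 3.809 + 0.123794/(3.809 × 1.6884) = 3.809 + 0.0192492 = 3.82825 m along the plane.

y_p = 3.83 m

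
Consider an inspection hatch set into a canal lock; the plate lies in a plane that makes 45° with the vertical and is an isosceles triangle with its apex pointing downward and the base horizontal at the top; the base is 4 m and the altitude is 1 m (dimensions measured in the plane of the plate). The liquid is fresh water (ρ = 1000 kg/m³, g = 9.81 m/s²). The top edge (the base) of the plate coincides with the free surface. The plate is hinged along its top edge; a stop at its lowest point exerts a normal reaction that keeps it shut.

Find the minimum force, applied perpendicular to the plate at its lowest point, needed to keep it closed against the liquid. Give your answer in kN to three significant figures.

γ = ρg = 1000 × 9.81 = 9810 N/m³ = 9.81 kN/m³.
The plate makes 45° with the vertical, i.e. θ = 90° − 45° = 45° to the horizontal. Measuring y along the incline from the free-surface line, vertical depth h = y·sinθ with sinθ = 0.707107.
With the apex down, the centroid sits h/3 = 1/3 = 0.333333 m below the base (the top edge), so y_c = 0.333333 m and h_c = 0.333333 × 0.707107 = 0.235702 m.
A = ½ × 4 × 1 = 2 m².
Resultant F = γ·h_c·A = 9.81 × 0.235702 × 2 = 4.62447 kN.
I_c = b·h³/36 = 4 × 1³/36 = 0.111111 m⁴.
Centre of pressure: y_p = y_c + I_c/(y_c·A) = 0.333333 + 0.111111/(0.333333 × 2) = 0.333333 + 0.166667 = 0.5 m along the plane.
The resultant acts 0.333333 + 0.166667 = 0.5 m (along the plate) below the hinge at the top edge, so the moment about the hinge is M = F × 0.5 = 4.62447 × 0.5 = 2.31223 kN·m.
A normal force at the bottom, 1 m from the hinge, must supply this moment: P = 2.31223/1 = 2.31223 kN.

P ≈ 2.31 kN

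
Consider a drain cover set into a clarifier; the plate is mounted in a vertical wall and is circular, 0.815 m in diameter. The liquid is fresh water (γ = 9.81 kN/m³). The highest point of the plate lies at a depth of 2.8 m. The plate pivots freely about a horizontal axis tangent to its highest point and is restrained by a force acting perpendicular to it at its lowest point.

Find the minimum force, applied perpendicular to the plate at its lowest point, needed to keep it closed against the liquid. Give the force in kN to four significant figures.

P ≈ 8.468 kN

γ = 9.81 kN/m³.
The centroid is at the centre, 0.4075 m below the top of the plate, so the centroid depth is h_c = 2.8 + 0.4075 = 3.2075 m.
A = π(0.4075)² = 0.521681 m².
Resultant F = γ·h_c·A = 9.81 × 3.2075 × 0.521681 = 16.415 kN.
I_c = πr⁴/4 = π × 0.4075⁴/4 = 0.0216571 m⁴.
Centre of pressure: y_p = y_c + I_c/(y_c·A) = 3.2075 + 0.0216571/(3.2075 × 0.521681) = 3.2075 + 0.0129428 = 3.22044 m along the plane.
The resultant acts 0.4075 + 0.0129428 = 0.420443 m (along the plate) below the hinge at the top edge, so the moment about the hinge is M = F × 0.420443 = 16.415 × 0.420443 = 6.90157 kN·m.
A normal force at the bottom, 0.815 m from the hinge, must supply this moment: P = 6.90157/0.815 = 8.46818 kN.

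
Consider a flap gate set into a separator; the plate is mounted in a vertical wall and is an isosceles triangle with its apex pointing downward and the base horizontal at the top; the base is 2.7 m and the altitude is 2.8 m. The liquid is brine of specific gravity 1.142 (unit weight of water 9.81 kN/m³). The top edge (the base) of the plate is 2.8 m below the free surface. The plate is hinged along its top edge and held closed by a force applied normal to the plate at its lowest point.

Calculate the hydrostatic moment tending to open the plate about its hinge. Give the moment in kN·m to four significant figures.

γ = 1.142 × 9.81 = 11.20302 kN/m³.
With the apex down, the centroid sits h/3 = 2.8/3 = 0.933333 m below the base (the top edge), so the centroid depth is h_c = 2.8 + 0.933333 = 3.73333 m.
A = ½ × 2.7 × 2.8 = 3.78 m².
Resultant F = γ·h_c·A = 11.20302 × 3.73333 × 3.78 = 158.097 kN.
I_c = b·h³/36 = 2.7 × 2.8³/36 = 1.6464 m⁴.
Centre of pressure: y_p = y_c + I_c/(y_c·A) = 3.73333 + 1.6464/(3.73333 × 3.78) = 3.73333 + 0.116667 = 3.85 m along the plane.
The resultant acts 0.933333 + 0.116667 = 1.05 m (along the plate) below the hinge at the top edge, so the moment about the hinge is M = F × 1.05 = 158.097 × 1.05 = 166.002 kN·m.

M ≈ 166.0 kN·m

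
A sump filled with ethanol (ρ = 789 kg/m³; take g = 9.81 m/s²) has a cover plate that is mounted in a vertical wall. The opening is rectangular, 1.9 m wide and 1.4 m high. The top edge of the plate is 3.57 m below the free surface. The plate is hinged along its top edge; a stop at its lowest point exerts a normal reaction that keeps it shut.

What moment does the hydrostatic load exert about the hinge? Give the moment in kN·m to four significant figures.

M ≈ 64.90 kN·m

γ = ρg = 789 × 9.81 / 1000 = 7.74009 kN/m³.
The centroid lies 1.4/2 = 0.7 m below the top edge, so the centroid depth is h_c = 3.57 + 0.7 = 4.27 m.
A = 1.9 × 1.4 = 2.66 m².
Resultant F = γ·h_c·A = 7.74009 × 4.27 × 2.66 = 87.9135 kN.
I_c = b·h³/12 = 1.9 × 1.4³/12 = 0.434467 m⁴.
Centre of pressure: y_p = y_c + I_c/(y_c·A) = 4.27 + 0.434467/(4.27 × 2.66) = 4.27 + 0.0382514 = 4.30825 m along the plane.
The resultant acts 0.7 + 0.0382514 = 0.738251 m (along the plate) below the hinge at the top edge, so the moment about the hinge is M = F × 0.738251 = 87.9135 × 0.738251 = 64.9022 kN·m.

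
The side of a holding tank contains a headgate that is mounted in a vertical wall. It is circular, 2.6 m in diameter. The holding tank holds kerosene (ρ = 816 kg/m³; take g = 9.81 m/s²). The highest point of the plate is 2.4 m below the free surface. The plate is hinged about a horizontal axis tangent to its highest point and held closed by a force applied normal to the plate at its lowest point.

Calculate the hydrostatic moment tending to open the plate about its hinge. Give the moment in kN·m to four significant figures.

M ≈ 222.4 kN·m

γ = ρg = 816 × 9.81 / 1000 = 8.00496 kN/m³.
The centroid is at the centre, 1.3 m below the top of the plate, so the centroid depth is h_c = 2.4 + 1.3 = 3.7 m.
A = π(1.3)² = 5.30929 m².
Resultant F = γ·h_c·A = 8.00496 × 3.7 × 5.30929 = 157.252 kN.
I_c = πr⁴/4 = π × 1.3⁴/4 = 2.24318 m⁴.
Centre of pressure: y_p = y_c + I_c/(y_c·A) = 3.7 + 2.24318/(3.7 × 5.30929) = 3.7 + 0.114189 = 3.81419 m along the plane.
The resultant acts 1.3 + 0.114189 = 1.41419 m (along the plate) below the hinge at the top edge, so the moment about the hinge is M = F × 1.41419 = 157.252 × 1.41419 = 222.384 kN·m.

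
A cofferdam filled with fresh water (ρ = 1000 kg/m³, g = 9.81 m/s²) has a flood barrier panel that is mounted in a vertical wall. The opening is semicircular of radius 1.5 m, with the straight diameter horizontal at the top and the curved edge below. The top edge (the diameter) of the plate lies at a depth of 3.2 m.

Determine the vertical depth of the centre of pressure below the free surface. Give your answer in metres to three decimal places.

h_p = 3.878 m

γ = ρg = 1000 × 9.81 = 9810 N/m³ = 9.81 kN/m³.
The centroid of a semicircle lies 4r/(3π) = 0.63662 m from the diameter, here below the top edge, so the centroid depth is h_c = 3.2 + 0.63662 = 3.83662 m.
A = πr²/2 = π × 1.5²/2 = 3.53429 m².
Resultant F = γ·h_c·A = 9.81 × 3.83662 × 3.53429 = 133.021 kN.
I_c = (π/8 − 8/(9π))·r⁴ = 0.109757 × 1.5⁴ = 0.555645 m⁴.
Centre of pressure: y_p = y_c + I_c/(y_c·A) = 3.83662 + 0.555645/(3.83662 × 3.53429) = 3.83662 + 0.0409776 = 3.8776 m along the plane.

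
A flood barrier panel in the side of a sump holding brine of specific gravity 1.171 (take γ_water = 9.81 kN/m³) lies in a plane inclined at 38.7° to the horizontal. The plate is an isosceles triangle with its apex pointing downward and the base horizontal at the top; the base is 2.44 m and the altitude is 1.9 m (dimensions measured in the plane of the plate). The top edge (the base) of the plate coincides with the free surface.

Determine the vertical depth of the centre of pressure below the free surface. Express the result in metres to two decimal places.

h_p = 0.59 m

γ = 1.171 × 9.81 = 11.48751 kN/m³.
Let θ = 38.7° be the plate's angle to the horizontal; measure y along the incline from where the plane meets the free surface. Vertical depth h = y·sinθ with sinθ = 0.625243.
With the apex down, the centroid sits h/3 = 1.9/3 = 0.633333 m below the base (the top edge), so y_c = 0.633333 m and h_c = 0.633333 × 0.625243 = 0.395987 m.
A = ½ × 2.44 × 1.9 = 2.318 m².
Resultant F = γ·h_c·A = 11.48751 × 0.395987 × 2.318 = 10.5444 kN.
I_c = b·h³/36 = 2.44 × 1.9³/36 = 0.464888 m⁴.
Centre of pressure: y_p = y_c + I_c/(y_c·A) = 0.633333 + 0.464888/(0.633333 × 2.318) = 0.633333 + 0.316667 = 0.95 m along the plane.
Vertically, h_p = y_p·sinθ = 0.95 × 0.625243 = 0.593981 m.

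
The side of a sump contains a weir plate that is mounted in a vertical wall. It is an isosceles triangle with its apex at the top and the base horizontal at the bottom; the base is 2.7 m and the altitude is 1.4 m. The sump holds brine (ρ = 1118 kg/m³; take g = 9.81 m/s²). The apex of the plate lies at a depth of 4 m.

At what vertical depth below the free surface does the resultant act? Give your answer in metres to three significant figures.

γ = ρg = 1118 × 9.81 / 1000 = 10.96758 kN/m³.
With the apex up, the centroid sits 2h/3 = 2 × 1.4/3 = 0.933333 m below the apex, so the centroid depth is h_c = 4 + 0.933333 = 4.93333 m.
A = ½ × 2.7 × 1.4 = 1.89 m².
Resultant F = γ·h_c·A = 10.96758 × 4.93333 × 1.89 = 102.262 kN.
I_c = b·h³/36 = 2.7 × 1.4³/36 = 0.2058 m⁴.
Centre of pressure: y_p = y_c + I_c/(y_c·A) = 4.93333 + 0.2058/(4.93333 × 1.89) = 4.93333 + 0.0220721 = 4.9554 m along the plane.

h_p = 4.96 m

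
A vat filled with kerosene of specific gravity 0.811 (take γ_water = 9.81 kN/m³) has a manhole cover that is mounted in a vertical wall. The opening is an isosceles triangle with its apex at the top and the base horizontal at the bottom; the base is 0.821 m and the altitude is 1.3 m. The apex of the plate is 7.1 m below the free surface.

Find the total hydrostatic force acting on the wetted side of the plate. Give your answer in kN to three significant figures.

F ≈ 33.8 kN

γ = 0.811 × 9.81 = 7.95591 kN/m³.
With the apex up, the centroid sits 2h/3 = 2 × 1.3/3 = 0.866667 m below the apex, so the centroid depth is h_c = 7.1 + 0.866667 = 7.96667 m.
A = ½ × 0.821 × 1.3 = 0.53365 m².
Resultant F = γ·h_c·A = 7.95591 × 7.96667 × 0.53365 = 33.8239 kN.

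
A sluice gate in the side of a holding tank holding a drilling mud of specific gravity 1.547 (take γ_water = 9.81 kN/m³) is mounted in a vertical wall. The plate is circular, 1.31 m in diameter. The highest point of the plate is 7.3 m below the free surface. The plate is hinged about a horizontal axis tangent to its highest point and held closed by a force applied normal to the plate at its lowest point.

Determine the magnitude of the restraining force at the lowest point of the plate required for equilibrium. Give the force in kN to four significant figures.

γ = 1.547 × 9.81 = 15.17607 kN/m³.
The centroid is at the centre, 0.655 m below the top of the plate, so the centroid depth is h_c = 7.3 + 0.655 = 7.955 m.
A = π(0.655)² = 1.34782 m².
Resultant F = γ·h_c·A = 15.17607 × 7.955 × 1.34782 = 162.716 kN.
I_c = πr⁴/4 = π × 0.655⁴/4 = 0.144562 m⁴.
Centre of pressure: y_p = y_c + I_c/(y_c·A) = 7.955 + 0.144562/(7.955 × 1.34782) = 7.955 + 0.0134829 = 7.96848 m along the plane.
The resultant acts 0.655 + 0.0134829 = 0.668483 m (along the plate) below the hinge at the top edge, so the moment about the hinge is M = F × 0.668483 = 162.716 × 0.668483 = 108.773 kN·m.
A normal force at the bottom, 1.31 m from the hinge, must supply this moment: P = 108.773/1.31 = 83.0328 kN.

P ≈ 83.03 kN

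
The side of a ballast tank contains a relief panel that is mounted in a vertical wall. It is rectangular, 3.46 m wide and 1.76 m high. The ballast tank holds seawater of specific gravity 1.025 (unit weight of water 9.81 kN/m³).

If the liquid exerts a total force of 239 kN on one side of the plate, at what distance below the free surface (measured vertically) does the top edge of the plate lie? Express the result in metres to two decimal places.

γ = 1.025 × 9.81 = 10.05525 kN/m³.
A = 3.46 × 1.76 = 6.0896 m².
From F = γ·h_c·A, the centroid depth is h_c = 239/(10.05525 × 6.0896) = 3.90316 m.
The centroid lies 1.76/2 = 0.88 m below the top edge, so the top edge sits at h_top = 3.90316 − 0.88 = 3.02316 m below the surface.

d_top ≈ 3.02 m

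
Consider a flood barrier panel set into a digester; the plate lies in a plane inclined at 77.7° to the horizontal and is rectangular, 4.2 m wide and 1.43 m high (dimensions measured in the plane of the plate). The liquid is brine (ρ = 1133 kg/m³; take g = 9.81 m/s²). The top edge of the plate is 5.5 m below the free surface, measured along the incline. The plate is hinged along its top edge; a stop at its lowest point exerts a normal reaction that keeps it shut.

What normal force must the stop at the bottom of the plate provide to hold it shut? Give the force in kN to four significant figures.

γ = ρg = 1133 × 9.81 / 1000 = 11.11473 kN/m³.
Let θ = 77.7° be the plate's angle to the horizontal; measure y along the incline from where the plane meets the free surface. Vertical depth h = y·sinθ with sinθ = 0.977046.
The centroid lies 1.43/2 = 0.715 m below the top edge, so y_c = 5.5 + 0.715 = 6.215 m and h_c = 6.215 × 0.977046 = 6.07234 m.
A = 4.2 × 1.43 = 6.006 m².
Resultant F = γ·h_c·A = 11.11473 × 6.07234 × 6.006 = 405.359 kN.
I_c = b·h³/12 = 4.2 × 1.43³/12 = 1.02347 m⁴.
Centre of pressure: y_p = y_c + I_c/(y_c·A) = 6.215 + 1.02347/(6.215 × 6.006) = 6.215 + 0.0274188 = 6.24242 m along the plane.
The resultant acts 0.715 + 0.0274188 = 0.742419 m (along the plate) below the hinge at the top edge, so the moment about the hinge is M = F × 0.742419 = 405.359 × 0.742419 = 300.946 kN·m.
A normal force at the bottom, 1.43 m from the hinge, must supply this moment: P = 300.946/1.43 = 210.452 kN.

P ≈ 210.5 kN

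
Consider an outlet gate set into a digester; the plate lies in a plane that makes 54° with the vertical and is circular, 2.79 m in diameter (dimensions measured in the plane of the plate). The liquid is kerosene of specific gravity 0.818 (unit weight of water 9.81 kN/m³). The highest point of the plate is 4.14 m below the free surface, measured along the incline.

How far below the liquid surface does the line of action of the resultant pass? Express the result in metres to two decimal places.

h_p = 3.31 m

γ = 0.818 × 9.81 = 8.02458 kN/m³.
The plate makes 54° with the vertical, i.e. θ = 90° − 54° = 36° to the horizontal. Measuring y along the incline from the free-surface line, vertical depth h = y·sinθ with sinθ = 0.587785.
The centroid is at the centre, 1.395 m below the top of the plate, so y_c = 4.14 + 1.395 = 5.535 m and h_c = 5.535 × 0.587785 = 3.25339 m.
A = π(1.395)² = 6.11362 m².
Resultant F = γ·h_c·A = 8.02458 × 3.25339 × 6.11362 = 159.609 kN.
I_c = πr⁴/4 = π × 1.395⁴/4 = 2.97431 m⁴.
Centre of pressure: y_p = y_c + I_c/(y_c·A) = 5.535 + 2.97431/(5.535 × 6.11362) = 5.535 + 0.0878962 = 5.6229 m along the plane.
Vertically, h_p = y_p·sinθ = 5.6229 × 0.587785 = 3.30506 m.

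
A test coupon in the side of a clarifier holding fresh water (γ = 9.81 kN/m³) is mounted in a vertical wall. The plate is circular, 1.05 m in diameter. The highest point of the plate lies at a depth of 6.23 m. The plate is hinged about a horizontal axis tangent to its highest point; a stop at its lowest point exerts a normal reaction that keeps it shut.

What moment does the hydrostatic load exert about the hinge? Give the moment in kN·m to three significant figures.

M ≈ 30.7 kN·m

γ = 9.81 kN/m³.
The centroid is at the centre, 0.525 m below the top of the plate, so the centroid depth is h_c = 6.23 + 0.525 = 6.755 m.
A = π(0.525)² = 0.865901 m².
Resultant F = γ·h_c·A = 9.81 × 6.755 × 0.865901 = 57.3803 kN.
I_c = πr⁴/4 = π × 0.525⁴/4 = 0.059666 m⁴.
Centre of pressure: y_p = y_c + I_c/(y_c·A) = 6.755 + 0.059666/(6.755 × 0.865901) = 6.755 + 0.0102008 = 6.7652 m along the plane.
The resultant acts 0.525 + 0.0102008 = 0.535201 m (along the plate) below the hinge at the top edge, so the moment about the hinge is M = F × 0.535201 = 57.3803 × 0.535201 = 30.71 kN·m.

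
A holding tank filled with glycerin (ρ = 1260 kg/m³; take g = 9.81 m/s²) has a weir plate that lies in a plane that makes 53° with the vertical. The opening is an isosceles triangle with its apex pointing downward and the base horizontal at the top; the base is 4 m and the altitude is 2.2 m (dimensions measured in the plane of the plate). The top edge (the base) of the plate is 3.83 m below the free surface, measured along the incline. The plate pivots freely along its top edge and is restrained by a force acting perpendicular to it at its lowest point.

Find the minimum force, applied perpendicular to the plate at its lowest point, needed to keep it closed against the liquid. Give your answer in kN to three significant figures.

P ≈ 53.8 kN

γ = ρg = 1260 × 9.81 / 1000 = 12.3606 kN/m³.
The plate makes 53° with the vertical, i.e. θ = 90° − 53° = 37° to the horizontal. Measuring y along the incline from the free-surface line, vertical depth h = y·sinθ with sinθ = 0.601815.
With the apex down, the centroid sits h/3 = 2.2/3 = 0.733333 m below the base (the top edge), so y_c = 3.83 + 0.733333 = 4.56333 m and h_c = 4.56333 × 0.601815 = 2.74628 m.
A = ½ × 4 × 2.2 = 4.4 m².
Resultant F = γ·h_c·A = 12.3606 × 2.74628 × 4.4 = 149.361 kN.
I_c = b·h³/36 = 4 × 2.2³/36 = 1.18311 m⁴.
Centre of pressure: y_p = y_c + I_c/(y_c·A) = 4.56333 + 1.18311/(4.56333 × 4.4) = 4.56333 + 0.0589238 = 4.62225 m along the plane.
The resultant acts 0.733333 + 0.0589238 = 0.792257 m (along the plate) below the hinge at the top edge, so the moment about the hinge is M = F × 0.792257 = 149.361 × 0.792257 = 118.332 kN·m.
A normal force at the bottom, 2.2 m from the hinge, must supply this moment: P = 118.332/2.2 = 53.7873 kN.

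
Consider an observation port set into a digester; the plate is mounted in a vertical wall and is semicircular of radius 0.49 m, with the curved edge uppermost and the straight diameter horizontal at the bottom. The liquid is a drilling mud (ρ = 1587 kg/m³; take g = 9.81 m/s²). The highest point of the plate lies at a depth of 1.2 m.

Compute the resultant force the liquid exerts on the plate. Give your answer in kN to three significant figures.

γ = ρg = 1587 × 9.81 / 1000 = 15.56847 kN/m³.
The centroid lies 4r/(3π) = 0.207962 m above the diameter, so r − 4r/(3π) = 0.49 − 0.207962 = 0.282038 m below the topmost point, so the centroid depth is h_c = 1.2 + 0.282038 = 1.48204 m.
A = πr²/2 = π × 0.49²/2 = 0.377148 m².
Resultant F = γ·h_c·A = 15.56847 × 1.48204 × 0.377148 = 8.70197 kN.

F ≈ 8.70 kN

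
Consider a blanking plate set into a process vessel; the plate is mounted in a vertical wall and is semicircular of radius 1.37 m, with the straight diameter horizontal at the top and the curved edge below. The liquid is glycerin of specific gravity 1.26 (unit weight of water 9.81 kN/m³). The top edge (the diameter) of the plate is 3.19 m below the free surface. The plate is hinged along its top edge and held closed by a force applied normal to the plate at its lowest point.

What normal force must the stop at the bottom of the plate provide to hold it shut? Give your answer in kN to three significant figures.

P ≈ 61.8 kN

γ = 1.26 × 9.81 = 12.3606 kN/m³.
The centroid of a semicircle lies 4r/(3π) = 0.581446 m from the diameter, here below the top edge, so the centroid depth is h_c = 3.19 + 0.581446 = 3.77145 m.
A = πr²/2 = π × 1.37²/2 = 2.94823 m².
Resultant F = γ·h_c·A = 12.3606 × 3.77145 × 2.94823 = 137.439 kN.
I_c = (π/8 − 8/(9π))·r⁴ = 0.109757 × 1.37⁴ = 0.386647 m⁴.
Centre of pressure: y_p = y_c + I_c/(y_c·A) = 3.77145 + 0.386647/(3.77145 × 2.94823) = 3.77145 + 0.0347732 = 3.80622 m along the plane.
The resultant acts 0.581446 + 0.0347732 = 0.616219 m (along the plate) below the hinge at the top edge, so the moment about the hinge is M = F × 0.616219 = 137.439 × 0.616219 = 84.6925 kN·m.
A normal force at the bottom, 1.37 m from the hinge, must supply this moment: P = 84.6925/1.37 = 61.8193 kN.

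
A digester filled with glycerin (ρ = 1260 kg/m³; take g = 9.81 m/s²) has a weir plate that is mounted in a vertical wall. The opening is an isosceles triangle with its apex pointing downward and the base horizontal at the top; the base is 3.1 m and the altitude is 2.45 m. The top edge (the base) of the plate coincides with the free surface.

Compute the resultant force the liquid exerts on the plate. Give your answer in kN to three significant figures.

F ≈ 38.3 kN

γ = ρg = 1260 × 9.81 / 1000 = 12.3606 kN/m³.
With the apex down, the centroid sits h/3 = 2.45/3 = 0.816667 m below the base (the top edge), so the centroid depth is h_c = 0.816667 m.
A = ½ × 3.1 × 2.45 = 3.7975 m².
Resultant F = γ·h_c·A = 12.3606 × 0.816667 × 3.7975 = 38.3338 kN.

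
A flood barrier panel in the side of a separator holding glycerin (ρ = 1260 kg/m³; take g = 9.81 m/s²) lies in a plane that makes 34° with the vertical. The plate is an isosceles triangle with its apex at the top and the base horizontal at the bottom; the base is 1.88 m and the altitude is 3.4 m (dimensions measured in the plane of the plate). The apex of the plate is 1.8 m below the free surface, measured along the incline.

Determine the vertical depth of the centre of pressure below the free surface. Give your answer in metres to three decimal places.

γ = ρg = 1260 × 9.81 / 1000 = 12.3606 kN/m³.
The plate makes 34° with the vertical, i.e. θ = 90° − 34° = 56° to the horizontal. Measuring y along the incline from the free-surface line, vertical depth h = y·sinθ with sinθ = 0.829038.
With the apex up, the centroid sits 2h/3 = 2 × 3.4/3 = 2.26667 m below the apex, so y_c = 1.8 + 2.26667 = 4.06667 m and h_c = 4.06667 × 0.829038 = 3.37142 m.
A = ½ × 1.88 × 3.4 = 3.196 m².
Resultant F = γ·h_c·A = 12.3606 × 3.37142 × 3.196 = 133.186 kN.
I_c = b·h³/36 = 1.88 × 3.4³/36 = 2.05254 m⁴.
Centre of pressure: y_p = y_c + I_c/(y_c·A) = 4.06667 + 2.05254/(4.06667 × 3.196) = 4.06667 + 0.157923 = 4.22459 m along the plane.
Vertically, h_p = y_p·sinθ = 4.22459 × 0.829038 = 3.50235 m.

h_p = 3.502 m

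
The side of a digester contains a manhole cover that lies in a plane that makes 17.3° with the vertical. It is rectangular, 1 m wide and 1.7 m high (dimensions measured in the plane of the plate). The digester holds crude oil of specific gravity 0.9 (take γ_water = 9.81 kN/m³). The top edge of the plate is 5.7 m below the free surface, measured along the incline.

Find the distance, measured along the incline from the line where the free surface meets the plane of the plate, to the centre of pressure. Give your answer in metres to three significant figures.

γ = 0.9 × 9.81 = 8.829 kN/m³.
The plate makes 17.3° with the vertical, i.e. θ = 90° − 17.3° = 72.7° to the horizontal. Measuring y along the incline from the free-surface line, vertical depth h = y·sinθ with sinθ = 0.954761.
The centroid lies 1.7/2 = 0.85 m below the top edge, so y_c = 5.7 + 0.85 = 6.55 m and h_c = 6.55 × 0.954761 = 6.25368 m.
A = 1 × 1.7 = 1.7 m².
Resultant F = γ·h_c·A = 8.829 × 6.25368 × 1.7 = 93.8634 kN.
I_c = b·h³/12 = 1 × 1.7³/12 = 0.409417 m⁴.
Centre of pressure: y_p = y_c + I_c/(y_c·A) = 6.55 + 0.409417/(6.55 × 1.7) = 6.55 + 0.0367685 = 6.58677 m along the plane.

y_p = 6.59 m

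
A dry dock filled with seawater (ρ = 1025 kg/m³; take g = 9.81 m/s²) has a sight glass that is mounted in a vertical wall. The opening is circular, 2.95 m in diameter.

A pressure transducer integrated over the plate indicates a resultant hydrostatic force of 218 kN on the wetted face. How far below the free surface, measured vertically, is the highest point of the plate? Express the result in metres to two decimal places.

γ = ρg = 1025 × 9.81 / 1000 = 10.05525 kN/m³.
A = π(1.475)² = 6.83493 m².
From F = γ·h_c·A, the centroid depth is h_c = 218/(10.05525 × 6.83493) = 3.17197 m.
The centroid is at the centre, 1.475 m below the top of the plate, so the highest point sits at h_top = 3.17197 − 1.475 = 1.69697 m below the surface.

d_top ≈ 1.70 m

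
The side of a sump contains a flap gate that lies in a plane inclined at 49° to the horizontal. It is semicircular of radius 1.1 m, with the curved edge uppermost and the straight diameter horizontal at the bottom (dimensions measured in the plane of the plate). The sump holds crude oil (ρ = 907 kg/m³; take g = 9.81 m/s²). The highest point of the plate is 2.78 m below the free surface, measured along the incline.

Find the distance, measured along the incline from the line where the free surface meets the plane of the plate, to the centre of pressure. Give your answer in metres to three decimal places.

γ = ρg = 907 × 9.81 / 1000 = 8.89767 kN/m³.
Let θ = 49° be the plate's angle to the horizontal; measure y along the incline from where the plane meets the free surface. Vertical depth h = y·sinθ with sinθ = 0.754710.
The centroid lies 4r/(3π) = 0.466854 m above the diameter, so r − 4r/(3π) = 1.1 − 0.466854 = 0.633146 m below the topmost point, so y_c = 2.78 + 0.633146 = 3.41315 m and h_c = 3.41315 × 0.754710 = 2.57594 m.
A = πr²/2 = π × 1.1²/2 = 1.90066 m².
Resultant F = γ·h_c·A = 8.89767 × 2.57594 × 1.90066 = 43.5629 kN.
I_c = (π/8 − 8/(9π))·r⁴ = 0.109757 × 1.1⁴ = 0.160695 m⁴.
Centre of pressure: y_p = y_c + I_c/(y_c·A) = 3.41315 + 0.160695/(3.41315 × 1.90066) = 3.41315 + 0.0247709 = 3.43792 m along the plane.

y_p = 3.438 m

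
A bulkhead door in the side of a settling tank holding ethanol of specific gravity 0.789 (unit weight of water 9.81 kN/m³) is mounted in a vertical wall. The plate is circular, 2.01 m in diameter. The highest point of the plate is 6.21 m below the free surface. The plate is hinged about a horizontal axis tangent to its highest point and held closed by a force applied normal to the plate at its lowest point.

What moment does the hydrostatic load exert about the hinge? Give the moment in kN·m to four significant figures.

γ = 0.789 × 9.81 = 7.74009 kN/m³.
The centroid is at the centre, 1.005 m below the top of the plate, so the centroid depth is h_c = 6.21 + 1.005 = 7.215 m.
A = π(1.005)² = 3.17309 m².
Resultant F = γ·h_c·A = 7.74009 × 7.215 × 3.17309 = 177.2 kN.
I_c = πr⁴/4 = π × 1.005⁴/4 = 0.801224 m⁴.
Centre of pressure: y_p = y_c + I_c/(y_c·A) = 7.215 + 0.801224/(7.215 × 3.17309) = 7.215 + 0.0349974 = 7.25 m along the plane.
The resultant acts 1.005 + 0.0349974 = 1.04 m (along the plate) below the hinge at the top edge, so the moment about the hinge is M = F × 1.04 = 177.2 × 1.04 = 184.288 kN·m.

M ≈ 184.3 kN·m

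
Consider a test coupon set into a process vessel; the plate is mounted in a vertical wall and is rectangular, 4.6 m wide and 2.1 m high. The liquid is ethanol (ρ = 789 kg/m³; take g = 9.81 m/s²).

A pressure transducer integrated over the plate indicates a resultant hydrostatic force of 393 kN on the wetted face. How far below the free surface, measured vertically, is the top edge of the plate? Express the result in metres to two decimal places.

γ = ρg = 789 × 9.81 / 1000 = 7.74009 kN/m³.
A = 4.6 × 2.1 = 9.66 m².
From F = γ·h_c·A, the centroid depth is h_c = 393/(7.74009 × 9.66) = 5.25617 m.
The centroid lies 2.1/2 = 1.05 m below the top edge, so the top edge sits at h_top = 5.25617 − 1.05 = 4.20617 m below the surface.

d_top ≈ 4.21 m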